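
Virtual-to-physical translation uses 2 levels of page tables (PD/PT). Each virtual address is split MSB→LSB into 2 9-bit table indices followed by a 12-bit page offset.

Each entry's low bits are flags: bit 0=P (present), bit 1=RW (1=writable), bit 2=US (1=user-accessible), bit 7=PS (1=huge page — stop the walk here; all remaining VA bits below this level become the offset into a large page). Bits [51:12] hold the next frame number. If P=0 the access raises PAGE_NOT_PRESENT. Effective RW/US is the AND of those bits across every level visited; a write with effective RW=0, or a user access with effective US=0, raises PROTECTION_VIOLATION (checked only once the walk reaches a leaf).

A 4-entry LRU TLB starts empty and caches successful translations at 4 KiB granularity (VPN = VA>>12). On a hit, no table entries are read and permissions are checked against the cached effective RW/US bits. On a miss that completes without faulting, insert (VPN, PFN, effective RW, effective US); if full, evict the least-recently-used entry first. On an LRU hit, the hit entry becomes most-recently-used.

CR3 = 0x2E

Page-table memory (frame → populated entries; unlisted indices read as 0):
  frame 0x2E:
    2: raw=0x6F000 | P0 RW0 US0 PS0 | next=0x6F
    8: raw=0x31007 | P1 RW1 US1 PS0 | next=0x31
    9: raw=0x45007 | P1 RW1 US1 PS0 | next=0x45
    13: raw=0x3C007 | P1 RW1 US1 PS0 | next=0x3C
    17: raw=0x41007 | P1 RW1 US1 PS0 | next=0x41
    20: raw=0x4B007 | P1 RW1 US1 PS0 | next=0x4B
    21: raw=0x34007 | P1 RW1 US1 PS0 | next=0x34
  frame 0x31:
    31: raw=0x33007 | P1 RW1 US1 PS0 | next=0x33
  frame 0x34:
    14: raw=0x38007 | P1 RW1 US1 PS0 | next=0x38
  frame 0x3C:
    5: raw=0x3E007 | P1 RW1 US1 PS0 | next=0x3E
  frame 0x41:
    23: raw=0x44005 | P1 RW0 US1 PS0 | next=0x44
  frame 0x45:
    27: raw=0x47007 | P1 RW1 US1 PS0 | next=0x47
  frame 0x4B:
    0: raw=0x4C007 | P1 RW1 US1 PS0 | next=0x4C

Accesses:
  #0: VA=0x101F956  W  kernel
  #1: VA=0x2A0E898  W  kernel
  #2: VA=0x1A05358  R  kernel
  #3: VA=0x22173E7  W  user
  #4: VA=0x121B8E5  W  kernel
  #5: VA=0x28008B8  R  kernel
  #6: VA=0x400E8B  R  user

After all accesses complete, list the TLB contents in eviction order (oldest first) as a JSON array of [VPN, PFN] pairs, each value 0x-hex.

Walk each access:
#0 VA=0x101F956 (w,kernel):
  lvl0: tbl 0x2E, slot 8 ⇒ 0x31007 (P1/RW1/US1/PS0)
  lvl1: tbl 0x31, slot 31 ⇒ 0x33007 (P1/RW1/US1/PS0)
  ⇒ phys 0x33956  [2 reads]
#1 VA=0x2A0E898 (w,kernel):
  lvl0: tbl 0x2E, slot 21 ⇒ 0x34007 (P1/RW1/US1/PS0)
  lvl1: tbl 0x34, slot 14 ⇒ 0x38007 (P1/RW1/US1/PS0)
  ⇒ phys 0x38898  [2 reads]
#2 VA=0x1A05358 (r,kernel):
  lvl0: tbl 0x2E, slot 13 ⇒ 0x3C007 (P1/RW1/US1/PS0)
  lvl1: tbl 0x3C, slot 5 ⇒ 0x3E007 (P1/RW1/US1/PS0)
  ⇒ phys 0x3E358  [2 reads]
#3 VA=0x22173E7 (w,user):
  lvl0: tbl 0x2E, slot 17 ⇒ 0x41007 (P1/RW1/US1/PS0)
  lvl1: tbl 0x41, slot 23 ⇒ 0x44005 (P1/RW0/US1/PS0)
  → PROTECTION_VIOLATION  (2 entries read)
#4 VA=0x121B8E5 (w,kernel):
  lvl0: tbl 0x2E, slot 9 ⇒ 0x45007 (P1/RW1/US1/PS0)
  lvl1: tbl 0x45, slot 27 ⇒ 0x47007 (P1/RW1/US1/PS0)
  ⇒ phys 0x478E5  [2 reads]
#5 VA=0x28008B8 (r,kernel):
  lvl0: tbl 0x2E, slot 20 ⇒ 0x4B007 (P1/RW1/US1/PS0)
  lvl1: tbl 0x4B, slot 0 ⇒ 0x4C007 (P1/RW1/US1/PS0)
  ⇒ phys 0x4C8B8  [2 reads]
#6 VA=0x400E8B (r,user):
  lvl0: tbl 0x2E, slot 2 ⇒ 0x6F000 (P0/RW0/US0/PS0)
  → PAGE_NOT_PRESENT  (1 entries read)

TLB: [["0x2A0E", "0x38"], ["0x1A05", "0x3E"], ["0x121B", "0x47"], ["0x2800", "0x4C"]]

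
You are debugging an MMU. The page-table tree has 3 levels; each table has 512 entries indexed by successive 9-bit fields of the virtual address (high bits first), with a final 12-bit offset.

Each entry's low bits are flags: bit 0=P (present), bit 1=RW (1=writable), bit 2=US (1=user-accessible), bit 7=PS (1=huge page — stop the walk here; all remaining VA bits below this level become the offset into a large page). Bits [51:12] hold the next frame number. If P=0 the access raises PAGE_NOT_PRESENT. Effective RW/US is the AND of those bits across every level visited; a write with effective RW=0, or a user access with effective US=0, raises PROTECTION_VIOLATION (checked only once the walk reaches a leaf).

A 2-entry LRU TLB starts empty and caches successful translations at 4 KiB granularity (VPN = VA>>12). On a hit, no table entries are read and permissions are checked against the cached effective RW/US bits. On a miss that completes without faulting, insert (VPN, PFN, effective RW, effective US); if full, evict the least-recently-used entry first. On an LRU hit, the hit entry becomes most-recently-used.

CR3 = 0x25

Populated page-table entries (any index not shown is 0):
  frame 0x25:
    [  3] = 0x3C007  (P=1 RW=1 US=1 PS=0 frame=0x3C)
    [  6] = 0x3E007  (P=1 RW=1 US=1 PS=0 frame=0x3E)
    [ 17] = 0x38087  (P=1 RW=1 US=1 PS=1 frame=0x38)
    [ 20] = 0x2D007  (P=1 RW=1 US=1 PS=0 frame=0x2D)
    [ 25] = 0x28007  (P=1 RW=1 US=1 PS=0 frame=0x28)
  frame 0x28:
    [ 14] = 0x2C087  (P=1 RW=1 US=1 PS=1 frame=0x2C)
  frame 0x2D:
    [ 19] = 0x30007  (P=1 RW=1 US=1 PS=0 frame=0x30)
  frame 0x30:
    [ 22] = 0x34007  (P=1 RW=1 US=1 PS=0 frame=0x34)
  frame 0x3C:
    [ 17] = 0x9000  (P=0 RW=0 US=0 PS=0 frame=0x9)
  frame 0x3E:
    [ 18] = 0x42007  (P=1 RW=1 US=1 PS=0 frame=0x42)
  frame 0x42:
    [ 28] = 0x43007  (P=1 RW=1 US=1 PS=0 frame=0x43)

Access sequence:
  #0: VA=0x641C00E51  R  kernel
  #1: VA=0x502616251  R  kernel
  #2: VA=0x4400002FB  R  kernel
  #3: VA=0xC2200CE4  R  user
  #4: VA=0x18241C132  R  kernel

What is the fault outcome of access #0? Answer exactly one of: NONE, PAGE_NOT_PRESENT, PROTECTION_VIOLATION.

Walk each access:
#0 VA=0x641C00E51 (r,kernel):
  [0] read 0x25 idx=25: raw=0x28007 flags P=1 W=1 U=1 S=0
  [1] read 0x28 idx=14: raw=0x2C087 flags P=1 W=1 U=1 S=1
  → PA=0x2CE51 (huge @L1)  (2 entries read)
#1 VA=0x502616251 (r,kernel):
  [0] read 0x25 idx=20: raw=0x2D007 flags P=1 W=1 U=1 S=0
  [1] read 0x2D idx=19: raw=0x30007 flags P=1 W=1 U=1 S=0
  [2] read 0x30 idx=22: raw=0x34007 flags P=1 W=1 U=1 S=0
  → PA=0x34251  (3 entries read)
#2 VA=0x4400002FB (r,kernel):
  [0] read 0x25 idx=17: raw=0x38087 flags P=1 W=1 U=1 S=1
  → PA=0x382FB (huge @L0)  (1 entries read)
#3 VA=0xC2200CE4 (r,user):
  [0] read 0x25 idx=3: raw=0x3C007 flags P=1 W=1 U=1 S=0
  [1] read 0x3C idx=17: raw=0x9000 flags P=0 W=0 U=0 S=0
  → PAGE_NOT_PRESENT  (2 entries read)
#4 VA=0x18241C132 (r,kernel):
  [0] read 0x25 idx=6: raw=0x3E007 flags P=1 W=1 U=1 S=0
  [1] read 0x3E idx=18: raw=0x42007 flags P=1 W=1 U=1 S=0
  [2] read 0x42 idx=28: raw=0x43007 flags P=1 W=1 U=1 S=0
  → PA=0x43132  (3 entries read)

Access #0 fault: NONE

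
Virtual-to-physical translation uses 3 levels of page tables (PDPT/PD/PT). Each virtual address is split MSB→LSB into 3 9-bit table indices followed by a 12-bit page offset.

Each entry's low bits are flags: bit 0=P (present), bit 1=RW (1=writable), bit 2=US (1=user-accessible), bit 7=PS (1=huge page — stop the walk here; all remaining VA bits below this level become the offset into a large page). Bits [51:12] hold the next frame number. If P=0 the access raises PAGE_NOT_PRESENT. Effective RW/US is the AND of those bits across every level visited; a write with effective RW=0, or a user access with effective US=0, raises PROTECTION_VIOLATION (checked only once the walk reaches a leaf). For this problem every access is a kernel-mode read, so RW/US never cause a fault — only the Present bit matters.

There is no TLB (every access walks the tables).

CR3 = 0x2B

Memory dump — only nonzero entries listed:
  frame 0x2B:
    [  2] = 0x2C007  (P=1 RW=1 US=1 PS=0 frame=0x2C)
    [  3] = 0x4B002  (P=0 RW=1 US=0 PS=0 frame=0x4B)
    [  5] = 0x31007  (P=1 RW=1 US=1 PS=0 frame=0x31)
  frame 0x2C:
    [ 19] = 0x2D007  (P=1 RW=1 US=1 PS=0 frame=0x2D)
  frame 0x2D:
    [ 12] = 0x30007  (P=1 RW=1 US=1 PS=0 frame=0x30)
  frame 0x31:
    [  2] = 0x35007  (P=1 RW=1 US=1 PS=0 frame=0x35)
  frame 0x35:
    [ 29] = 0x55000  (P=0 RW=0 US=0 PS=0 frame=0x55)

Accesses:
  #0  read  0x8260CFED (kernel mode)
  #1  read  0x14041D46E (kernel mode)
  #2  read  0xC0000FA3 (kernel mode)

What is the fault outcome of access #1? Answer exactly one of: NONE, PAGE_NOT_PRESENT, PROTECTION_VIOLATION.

Per-access translation:
#0 VA=0x8260CFED (r,kernel):
  lvl0: tbl 0x2B, slot 2 ⇒ 0x2C007 (P1/RW1/US1/PS0)
  lvl1: tbl 0x2C, slot 19 ⇒ 0x2D007 (P1/RW1/US1/PS0)
  lvl2: tbl 0x2D, slot 12 ⇒ 0x30007 (P1/RW1/US1/PS0)
  → PA=0x30FED  (3 entries read)
#1 VA=0x14041D46E (r,kernel):
  lvl0: tbl 0x2B, slot 5 ⇒ 0x31007 (P1/RW1/US1/PS0)
  lvl1: tbl 0x31, slot 2 ⇒ 0x35007 (P1/RW1/US1/PS0)
  lvl2: tbl 0x35, slot 29 ⇒ 0x55000 (P0/RW0/US0/PS0)
  → PAGE_NOT_PRESENT  (3 entries read)
#2 VA=0xC0000FA3 (r,kernel):
  lvl0: tbl 0x2B, slot 3 ⇒ 0x4B002 (P0/RW1/US0/PS0)
  → PAGE_NOT_PRESENT  (1 entries read)

Access #1 fault: PAGE_NOT_PRESENT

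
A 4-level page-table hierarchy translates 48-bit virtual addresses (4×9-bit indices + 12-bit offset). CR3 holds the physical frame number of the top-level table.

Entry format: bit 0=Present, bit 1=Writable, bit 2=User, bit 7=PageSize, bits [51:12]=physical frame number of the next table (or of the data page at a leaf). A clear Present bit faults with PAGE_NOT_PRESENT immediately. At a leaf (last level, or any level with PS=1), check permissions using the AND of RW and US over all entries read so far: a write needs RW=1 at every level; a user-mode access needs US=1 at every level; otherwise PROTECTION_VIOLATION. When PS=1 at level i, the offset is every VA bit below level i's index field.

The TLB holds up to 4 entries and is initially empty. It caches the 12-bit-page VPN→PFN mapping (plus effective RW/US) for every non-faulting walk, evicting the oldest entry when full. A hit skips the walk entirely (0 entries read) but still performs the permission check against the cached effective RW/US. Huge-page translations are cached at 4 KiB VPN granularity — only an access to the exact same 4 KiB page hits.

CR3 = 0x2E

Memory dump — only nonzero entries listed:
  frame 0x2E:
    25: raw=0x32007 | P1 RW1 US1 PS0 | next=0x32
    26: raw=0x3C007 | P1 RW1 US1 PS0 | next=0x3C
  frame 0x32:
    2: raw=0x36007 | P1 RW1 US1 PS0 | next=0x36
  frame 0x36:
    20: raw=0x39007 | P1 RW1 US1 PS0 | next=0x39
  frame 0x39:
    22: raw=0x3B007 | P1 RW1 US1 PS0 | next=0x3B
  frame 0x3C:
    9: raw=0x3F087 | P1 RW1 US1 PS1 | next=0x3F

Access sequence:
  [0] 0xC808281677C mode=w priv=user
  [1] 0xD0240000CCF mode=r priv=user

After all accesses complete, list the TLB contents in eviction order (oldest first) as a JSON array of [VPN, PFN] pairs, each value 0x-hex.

Walk each access:
#0 VA=0xC808281677C (w,user):
  L0 @0x2E[25] → 0x32007  P=1,RW=1,US=1,PS=0
  L1 @0x32[2] → 0x36007  P=1,RW=1,US=1,PS=0
  L2 @0x36[20] → 0x39007  P=1,RW=1,US=1,PS=0
  L3 @0x39[22] → 0x3B007  P=1,RW=1,US=1,PS=0
  ⇒ phys 0x3B77C  [4 reads]
#1 VA=0xD0240000CCF (r,user):
  L0 @0x2E[26] → 0x3C007  P=1,RW=1,US=1,PS=0
  L1 @0x3C[9] → 0x3F087  P=1,RW=1,US=1,PS=1
  ⇒ phys 0x3FCCF (huge @L1)  [2 reads]

TLB: [["0xC8082816", "0x3B"], ["0xD0240000", "0x3F"]]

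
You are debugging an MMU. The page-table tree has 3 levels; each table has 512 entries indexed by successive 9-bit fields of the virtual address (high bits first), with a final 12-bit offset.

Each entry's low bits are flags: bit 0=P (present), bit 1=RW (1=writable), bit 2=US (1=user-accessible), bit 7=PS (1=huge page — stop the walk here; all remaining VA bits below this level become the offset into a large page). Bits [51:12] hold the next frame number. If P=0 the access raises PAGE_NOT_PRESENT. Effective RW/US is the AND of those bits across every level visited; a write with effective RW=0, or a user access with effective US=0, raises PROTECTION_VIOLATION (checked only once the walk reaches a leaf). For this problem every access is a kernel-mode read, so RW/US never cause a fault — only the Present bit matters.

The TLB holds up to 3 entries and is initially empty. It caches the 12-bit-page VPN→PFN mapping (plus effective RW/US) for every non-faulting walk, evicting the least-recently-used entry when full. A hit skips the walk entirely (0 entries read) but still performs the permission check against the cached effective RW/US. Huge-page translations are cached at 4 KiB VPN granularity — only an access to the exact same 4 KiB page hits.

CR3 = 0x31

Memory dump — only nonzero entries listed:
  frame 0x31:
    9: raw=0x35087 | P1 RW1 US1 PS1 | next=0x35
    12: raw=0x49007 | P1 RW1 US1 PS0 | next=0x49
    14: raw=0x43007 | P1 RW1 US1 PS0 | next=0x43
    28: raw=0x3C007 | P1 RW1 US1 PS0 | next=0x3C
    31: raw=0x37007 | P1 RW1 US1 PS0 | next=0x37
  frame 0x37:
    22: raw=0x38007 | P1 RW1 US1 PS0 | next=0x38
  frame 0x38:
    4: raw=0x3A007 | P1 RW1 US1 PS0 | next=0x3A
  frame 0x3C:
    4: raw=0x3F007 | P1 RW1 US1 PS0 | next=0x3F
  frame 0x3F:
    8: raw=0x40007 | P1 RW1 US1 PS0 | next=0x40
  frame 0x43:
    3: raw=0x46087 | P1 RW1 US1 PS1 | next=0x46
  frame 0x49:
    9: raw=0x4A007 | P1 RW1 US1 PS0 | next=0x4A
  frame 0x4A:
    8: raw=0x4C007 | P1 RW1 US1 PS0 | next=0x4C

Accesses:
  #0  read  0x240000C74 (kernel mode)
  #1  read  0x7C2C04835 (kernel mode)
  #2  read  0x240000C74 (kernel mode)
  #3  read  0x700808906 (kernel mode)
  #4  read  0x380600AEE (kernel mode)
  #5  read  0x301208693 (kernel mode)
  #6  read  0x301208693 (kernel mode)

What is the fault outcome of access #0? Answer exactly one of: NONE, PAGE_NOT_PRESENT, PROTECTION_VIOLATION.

Per-access translation:
#0 VA=0x240000C74 (r,kernel):
  L0: frame=0x31 idx=9 entry=0x35087 [P=1 RW=1 US=1 PS=1]
  → PA=0x35C74 (huge @L0)  (1 entries read)
#1 VA=0x7C2C04835 (r,kernel):
  L0: frame=0x31 idx=31 entry=0x37007 [P=1 RW=1 US=1 PS=0]
  L1: frame=0x37 idx=22 entry=0x38007 [P=1 RW=1 US=1 PS=0]
  L2: frame=0x38 idx=4 entry=0x3A007 [P=1 RW=1 US=1 PS=0]
  → PA=0x3A835  (3 entries read)
#2 VA=0x240000C74 (r,kernel):
  TLB hit vpn=0x240000 → PA=0x35C74
#3 VA=0x700808906 (r,kernel):
  L0: frame=0x31 idx=28 entry=0x3C007 [P=1 RW=1 US=1 PS=0]
  L1: frame=0x3C idx=4 entry=0x3F007 [P=1 RW=1 US=1 PS=0]
  L2: frame=0x3F idx=8 entry=0x40007 [P=1 RW=1 US=1 PS=0]
  → PA=0x40906  (3 entries read)
#4 VA=0x380600AEE (r,kernel):
  L0: frame=0x31 idx=14 entry=0x43007 [P=1 RW=1 US=1 PS=0]
  L1: frame=0x43 idx=3 entry=0x46087 [P=1 RW=1 US=1 PS=1]
  → PA=0x46AEE (huge @L1)  (2 entries read)
#5 VA=0x301208693 (r,kernel):
  L0: frame=0x31 idx=12 entry=0x49007 [P=1 RW=1 US=1 PS=0]
  L1: frame=0x49 idx=9 entry=0x4A007 [P=1 RW=1 US=1 PS=0]
  L2: frame=0x4A idx=8 entry=0x4C007 [P=1 RW=1 US=1 PS=0]
  → PA=0x4C693  (3 entries read)
#6 VA=0x301208693 (r,kernel):
  TLB hit vpn=0x301208 → PA=0x4C693

Access #0 fault: NONE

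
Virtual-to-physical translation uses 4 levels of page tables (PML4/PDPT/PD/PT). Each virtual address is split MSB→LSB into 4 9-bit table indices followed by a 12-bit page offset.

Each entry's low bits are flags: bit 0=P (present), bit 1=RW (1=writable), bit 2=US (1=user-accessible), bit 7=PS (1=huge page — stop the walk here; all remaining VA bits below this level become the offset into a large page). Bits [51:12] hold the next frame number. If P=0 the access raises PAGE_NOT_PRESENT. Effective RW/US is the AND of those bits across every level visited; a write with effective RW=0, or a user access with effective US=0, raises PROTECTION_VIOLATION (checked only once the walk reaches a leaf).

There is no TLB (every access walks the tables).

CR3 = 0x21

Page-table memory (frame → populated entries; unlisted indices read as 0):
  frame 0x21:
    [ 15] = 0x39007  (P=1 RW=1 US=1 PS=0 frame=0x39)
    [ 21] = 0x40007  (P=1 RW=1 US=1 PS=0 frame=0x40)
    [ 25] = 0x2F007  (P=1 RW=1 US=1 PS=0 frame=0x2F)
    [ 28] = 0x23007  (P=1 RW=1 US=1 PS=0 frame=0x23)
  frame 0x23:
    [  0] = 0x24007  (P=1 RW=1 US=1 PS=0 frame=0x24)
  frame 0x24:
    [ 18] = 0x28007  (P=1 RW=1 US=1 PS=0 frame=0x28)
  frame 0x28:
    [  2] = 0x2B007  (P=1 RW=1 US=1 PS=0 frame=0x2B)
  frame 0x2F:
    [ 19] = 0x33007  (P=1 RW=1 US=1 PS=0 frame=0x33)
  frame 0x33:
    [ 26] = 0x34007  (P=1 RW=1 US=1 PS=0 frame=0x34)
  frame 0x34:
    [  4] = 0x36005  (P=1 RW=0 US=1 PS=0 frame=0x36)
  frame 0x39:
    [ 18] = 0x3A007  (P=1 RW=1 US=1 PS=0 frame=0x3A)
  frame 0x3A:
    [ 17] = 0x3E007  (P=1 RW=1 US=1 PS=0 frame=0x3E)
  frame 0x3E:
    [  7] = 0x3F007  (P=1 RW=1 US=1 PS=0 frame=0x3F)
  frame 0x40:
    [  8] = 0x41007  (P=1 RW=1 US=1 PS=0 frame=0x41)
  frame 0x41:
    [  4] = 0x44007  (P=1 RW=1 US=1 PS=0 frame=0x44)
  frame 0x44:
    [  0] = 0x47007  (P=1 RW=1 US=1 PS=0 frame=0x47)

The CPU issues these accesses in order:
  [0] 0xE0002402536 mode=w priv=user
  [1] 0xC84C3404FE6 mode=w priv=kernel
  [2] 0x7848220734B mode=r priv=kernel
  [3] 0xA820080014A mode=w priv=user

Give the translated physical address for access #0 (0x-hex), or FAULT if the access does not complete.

Walk each access:
#0 VA=0xE0002402536 (w,user):
  lvl0: tbl 0x21, slot 28 ⇒ 0x23007 (P1/RW1/US1/PS0)
  lvl1: tbl 0x23, slot 0 ⇒ 0x24007 (P1/RW1/US1/PS0)
  lvl2: tbl 0x24, slot 18 ⇒ 0x28007 (P1/RW1/US1/PS0)
  lvl3: tbl 0x28, slot 2 ⇒ 0x2B007 (P1/RW1/US1/PS0)
  ✓ 0x2B536  — 4 lookups
#1 VA=0xC84C3404FE6 (w,kernel):
  lvl0: tbl 0x21, slot 25 ⇒ 0x2F007 (P1/RW1/US1/PS0)
  lvl1: tbl 0x2F, slot 19 ⇒ 0x33007 (P1/RW1/US1/PS0)
  lvl2: tbl 0x33, slot 26 ⇒ 0x34007 (P1/RW1/US1/PS0)
  lvl3: tbl 0x34, slot 4 ⇒ 0x36005 (P1/RW0/US1/PS0)
  → PROTECTION_VIOLATION  (4 entries read)
#2 VA=0x7848220734B (r,kernel):
  lvl0: tbl 0x21, slot 15 ⇒ 0x39007 (P1/RW1/US1/PS0)
  lvl1: tbl 0x39, slot 18 ⇒ 0x3A007 (P1/RW1/US1/PS0)
  lvl2: tbl 0x3A, slot 17 ⇒ 0x3E007 (P1/RW1/US1/PS0)
  lvl3: tbl 0x3E, slot 7 ⇒ 0x3F007 (P1/RW1/US1/PS0)
  ✓ 0x3F34B  — 4 lookups
#3 VA=0xA820080014A (w,user):
  lvl0: tbl 0x21, slot 21 ⇒ 0x40007 (P1/RW1/US1/PS0)
  lvl1: tbl 0x40, slot 8 ⇒ 0x41007 (P1/RW1/US1/PS0)
  lvl2: tbl 0x41, slot 4 ⇒ 0x44007 (P1/RW1/US1/PS0)
  lvl3: tbl 0x44, slot 0 ⇒ 0x47007 (P1/RW1/US1/PS0)
  ✓ 0x4714A  — 4 lookups

Access #0 PA: 0x2B536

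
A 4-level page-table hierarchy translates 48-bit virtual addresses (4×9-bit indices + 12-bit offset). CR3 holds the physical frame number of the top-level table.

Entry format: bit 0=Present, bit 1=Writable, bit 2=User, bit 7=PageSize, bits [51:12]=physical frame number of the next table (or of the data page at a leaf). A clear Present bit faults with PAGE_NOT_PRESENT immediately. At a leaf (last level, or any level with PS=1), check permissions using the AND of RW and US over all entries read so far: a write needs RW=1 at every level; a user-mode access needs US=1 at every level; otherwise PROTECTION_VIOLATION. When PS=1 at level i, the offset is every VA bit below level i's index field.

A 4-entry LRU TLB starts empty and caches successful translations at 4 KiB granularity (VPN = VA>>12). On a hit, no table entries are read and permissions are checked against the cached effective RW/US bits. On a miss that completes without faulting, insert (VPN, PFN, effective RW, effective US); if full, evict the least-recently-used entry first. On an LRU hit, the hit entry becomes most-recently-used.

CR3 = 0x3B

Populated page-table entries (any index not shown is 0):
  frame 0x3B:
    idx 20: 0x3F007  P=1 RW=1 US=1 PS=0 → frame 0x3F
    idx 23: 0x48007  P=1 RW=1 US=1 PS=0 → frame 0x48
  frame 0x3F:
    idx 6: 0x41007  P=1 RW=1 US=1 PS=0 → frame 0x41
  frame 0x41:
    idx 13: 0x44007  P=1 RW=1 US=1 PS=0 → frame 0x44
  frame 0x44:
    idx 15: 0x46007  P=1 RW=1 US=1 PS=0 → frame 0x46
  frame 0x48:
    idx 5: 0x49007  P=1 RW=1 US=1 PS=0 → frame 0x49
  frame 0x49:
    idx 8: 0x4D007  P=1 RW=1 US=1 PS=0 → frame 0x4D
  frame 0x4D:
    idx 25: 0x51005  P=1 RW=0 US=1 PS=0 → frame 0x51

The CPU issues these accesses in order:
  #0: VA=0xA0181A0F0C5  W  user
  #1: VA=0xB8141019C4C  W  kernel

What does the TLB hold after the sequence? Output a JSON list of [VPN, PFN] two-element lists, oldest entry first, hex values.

Trace:
#0 VA=0xA0181A0F0C5 (w,user):
  L0: frame=0x3B idx=20 entry=0x3F007 [P=1 RW=1 US=1 PS=0]
  L1: frame=0x3F idx=6 entry=0x41007 [P=1 RW=1 US=1 PS=0]
  L2: frame=0x41 idx=13 entry=0x44007 [P=1 RW=1 US=1 PS=0]
  L3: frame=0x44 idx=15 entry=0x46007 [P=1 RW=1 US=1 PS=0]
  ⇒ phys 0x460C5  [4 reads]
#1 VA=0xB8141019C4C (w,kernel):
  L0: frame=0x3B idx=23 entry=0x48007 [P=1 RW=1 US=1 PS=0]
  L1: frame=0x48 idx=5 entry=0x49007 [P=1 RW=1 US=1 PS=0]
  L2: frame=0x49 idx=8 entry=0x4D007 [P=1 RW=1 US=1 PS=0]
  L3: frame=0x4D idx=25 entry=0x51005 [P=1 RW=0 US=1 PS=0]
  → PROTECTION_VIOLATION  (4 entries read)

TLB: [["0xA0181A0F", "0x46"]]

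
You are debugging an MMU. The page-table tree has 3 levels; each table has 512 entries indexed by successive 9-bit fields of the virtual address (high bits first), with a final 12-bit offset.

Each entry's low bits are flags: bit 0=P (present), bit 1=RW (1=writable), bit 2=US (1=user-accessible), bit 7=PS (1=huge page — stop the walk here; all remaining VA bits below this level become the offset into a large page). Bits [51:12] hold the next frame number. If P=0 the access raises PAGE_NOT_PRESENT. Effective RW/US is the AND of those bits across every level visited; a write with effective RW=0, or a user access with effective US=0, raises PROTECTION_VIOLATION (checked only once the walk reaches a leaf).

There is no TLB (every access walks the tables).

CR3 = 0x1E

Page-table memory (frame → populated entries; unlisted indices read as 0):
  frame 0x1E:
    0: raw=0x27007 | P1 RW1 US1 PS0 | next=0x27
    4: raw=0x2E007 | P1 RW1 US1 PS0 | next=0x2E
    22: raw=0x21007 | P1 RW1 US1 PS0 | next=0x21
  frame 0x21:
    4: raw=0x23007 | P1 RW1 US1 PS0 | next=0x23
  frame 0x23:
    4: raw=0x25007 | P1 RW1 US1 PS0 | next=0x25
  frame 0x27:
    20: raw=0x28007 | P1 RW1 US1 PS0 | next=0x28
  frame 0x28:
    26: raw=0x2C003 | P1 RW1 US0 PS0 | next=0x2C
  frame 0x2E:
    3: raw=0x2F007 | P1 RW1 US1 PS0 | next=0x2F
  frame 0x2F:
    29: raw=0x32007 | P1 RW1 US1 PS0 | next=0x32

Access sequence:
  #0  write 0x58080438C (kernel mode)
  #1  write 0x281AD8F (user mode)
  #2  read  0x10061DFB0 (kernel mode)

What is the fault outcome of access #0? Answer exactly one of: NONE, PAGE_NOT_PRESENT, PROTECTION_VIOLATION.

Walk each access:
#0 VA=0x58080438C (w,kernel):
  [0] read 0x1E idx=22: raw=0x21007 flags P=1 W=1 U=1 S=0
  [1] read 0x21 idx=4: raw=0x23007 flags P=1 W=1 U=1 S=0
  [2] read 0x23 idx=4: raw=0x25007 flags P=1 W=1 U=1 S=0
  ✓ 0x2538C  — 3 lookups
#1 VA=0x281AD8F (w,user):
  [0] read 0x1E idx=0: raw=0x27007 flags P=1 W=1 U=1 S=0
  [1] read 0x27 idx=20: raw=0x28007 flags P=1 W=1 U=1 S=0
  [2] read 0x28 idx=26: raw=0x2C003 flags P=1 W=1 U=0 S=0
  → PROTECTION_VIOLATION  (3 entries read)
#2 VA=0x10061DFB0 (r,kernel):
  [0] read 0x1E idx=4: raw=0x2E007 flags P=1 W=1 U=1 S=0
  [1] read 0x2E idx=3: raw=0x2F007 flags P=1 W=1 U=1 S=0
  [2] read 0x2F idx=29: raw=0x32007 flags P=1 W=1 U=1 S=0
  ✓ 0x32FB0  — 3 lookups

Access #0 fault: NONE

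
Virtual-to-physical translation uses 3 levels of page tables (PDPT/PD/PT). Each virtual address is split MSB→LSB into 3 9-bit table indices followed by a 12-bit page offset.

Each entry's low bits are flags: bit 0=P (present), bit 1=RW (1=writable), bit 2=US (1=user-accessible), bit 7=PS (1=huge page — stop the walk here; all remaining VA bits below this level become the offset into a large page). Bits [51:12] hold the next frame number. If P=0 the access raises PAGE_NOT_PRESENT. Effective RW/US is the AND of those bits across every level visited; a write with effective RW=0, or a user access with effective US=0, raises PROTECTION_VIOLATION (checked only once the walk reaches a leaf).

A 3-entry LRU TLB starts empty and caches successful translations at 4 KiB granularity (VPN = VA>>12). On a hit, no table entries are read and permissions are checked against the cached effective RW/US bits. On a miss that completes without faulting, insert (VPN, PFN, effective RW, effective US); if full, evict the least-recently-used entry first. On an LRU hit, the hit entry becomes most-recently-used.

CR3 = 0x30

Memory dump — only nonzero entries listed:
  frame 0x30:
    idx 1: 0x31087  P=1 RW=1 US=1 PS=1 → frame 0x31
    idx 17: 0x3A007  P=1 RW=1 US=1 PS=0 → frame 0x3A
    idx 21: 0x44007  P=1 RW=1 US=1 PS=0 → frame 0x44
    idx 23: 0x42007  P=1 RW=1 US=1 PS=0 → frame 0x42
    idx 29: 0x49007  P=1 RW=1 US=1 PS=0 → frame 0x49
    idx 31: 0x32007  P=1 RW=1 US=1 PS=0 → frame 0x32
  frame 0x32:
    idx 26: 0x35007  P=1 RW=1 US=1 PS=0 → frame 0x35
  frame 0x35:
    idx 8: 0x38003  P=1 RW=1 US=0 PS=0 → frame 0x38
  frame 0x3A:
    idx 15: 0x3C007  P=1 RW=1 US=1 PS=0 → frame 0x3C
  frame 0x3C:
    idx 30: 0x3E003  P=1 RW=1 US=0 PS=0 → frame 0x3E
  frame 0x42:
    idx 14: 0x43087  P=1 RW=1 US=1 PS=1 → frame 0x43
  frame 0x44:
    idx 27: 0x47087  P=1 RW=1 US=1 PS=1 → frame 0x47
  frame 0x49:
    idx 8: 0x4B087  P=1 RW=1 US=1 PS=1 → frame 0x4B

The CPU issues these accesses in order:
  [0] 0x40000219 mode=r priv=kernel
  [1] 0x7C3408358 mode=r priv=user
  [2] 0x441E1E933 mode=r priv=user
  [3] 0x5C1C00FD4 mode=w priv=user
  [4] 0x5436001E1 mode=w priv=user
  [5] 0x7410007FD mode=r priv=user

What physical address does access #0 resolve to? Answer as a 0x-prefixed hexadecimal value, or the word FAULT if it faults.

Walk each access:
#0 VA=0x40000219 (r,kernel):
  L0: frame=0x30 idx=1 entry=0x31087 [P=1 RW=1 US=1 PS=1]
  → PA=0x31219 (huge @L0)  (1 entries read)
#1 VA=0x7C3408358 (r,user):
  L0: frame=0x30 idx=31 entry=0x32007 [P=1 RW=1 US=1 PS=0]
  L1: frame=0x32 idx=26 entry=0x35007 [P=1 RW=1 US=1 PS=0]
  L2: frame=0x35 idx=8 entry=0x38003 [P=1 RW=1 US=0 PS=0]
  ⇒ fault: PROTECTION_VIOLATION  — 3 lookups
#2 VA=0x441E1E933 (r,user):
  L0: frame=0x30 idx=17 entry=0x3A007 [P=1 RW=1 US=1 PS=0]
  L1: frame=0x3A idx=15 entry=0x3C007 [P=1 RW=1 US=1 PS=0]
  L2: frame=0x3C idx=30 entry=0x3E003 [P=1 RW=1 US=0 PS=0]
  ⇒ fault: PROTECTION_VIOLATION  — 3 lookups
#3 VA=0x5C1C00FD4 (w,user):
  L0: frame=0x30 idx=23 entry=0x42007 [P=1 RW=1 US=1 PS=0]
  L1: frame=0x42 idx=14 entry=0x43087 [P=1 RW=1 US=1 PS=1]
  → PA=0x43FD4 (huge @L1)  (2 entries read)
#4 VA=0x5436001E1 (w,user):
  L0: frame=0x30 idx=21 entry=0x44007 [P=1 RW=1 US=1 PS=0]
  L1: frame=0x44 idx=27 entry=0x47087 [P=1 RW=1 US=1 PS=1]
  → PA=0x471E1 (huge @L1)  (2 entries read)
#5 VA=0x7410007FD (r,user):
  L0: frame=0x30 idx=29 entry=0x49007 [P=1 RW=1 US=1 PS=0]
  L1: frame=0x49 idx=8 entry=0x4B087 [P=1 RW=1 US=1 PS=1]
  → PA=0x4B7FD (huge @L1)  (2 entries read)

Access #0 PA: 0x31219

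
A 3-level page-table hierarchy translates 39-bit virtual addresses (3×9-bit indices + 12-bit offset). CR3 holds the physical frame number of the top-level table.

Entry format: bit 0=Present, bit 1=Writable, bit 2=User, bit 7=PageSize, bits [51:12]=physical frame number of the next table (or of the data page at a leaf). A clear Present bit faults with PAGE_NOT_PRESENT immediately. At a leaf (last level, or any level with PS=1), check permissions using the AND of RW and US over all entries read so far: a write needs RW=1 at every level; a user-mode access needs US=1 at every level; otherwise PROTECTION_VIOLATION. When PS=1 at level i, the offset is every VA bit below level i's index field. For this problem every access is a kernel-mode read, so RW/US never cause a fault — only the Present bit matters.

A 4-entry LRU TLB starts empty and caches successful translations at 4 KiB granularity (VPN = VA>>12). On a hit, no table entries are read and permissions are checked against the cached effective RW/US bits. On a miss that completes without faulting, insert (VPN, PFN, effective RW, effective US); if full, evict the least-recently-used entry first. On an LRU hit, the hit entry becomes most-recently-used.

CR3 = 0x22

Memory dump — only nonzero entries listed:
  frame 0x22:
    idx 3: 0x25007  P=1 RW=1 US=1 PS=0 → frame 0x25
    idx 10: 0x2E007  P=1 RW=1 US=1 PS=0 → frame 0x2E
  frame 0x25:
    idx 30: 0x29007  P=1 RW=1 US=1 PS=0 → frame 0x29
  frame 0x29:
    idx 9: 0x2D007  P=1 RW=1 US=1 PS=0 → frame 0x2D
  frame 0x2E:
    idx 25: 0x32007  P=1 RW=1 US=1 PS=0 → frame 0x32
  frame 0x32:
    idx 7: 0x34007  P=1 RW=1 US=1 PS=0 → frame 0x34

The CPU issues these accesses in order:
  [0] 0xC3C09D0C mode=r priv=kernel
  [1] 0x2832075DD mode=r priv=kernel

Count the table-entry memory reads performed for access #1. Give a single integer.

Trace:
#0 VA=0xC3C09D0C (r,kernel):
  L0 @0x22[3] → 0x25007  P=1,RW=1,US=1,PS=0
  L1 @0x25[30] → 0x29007  P=1,RW=1,US=1,PS=0
  L2 @0x29[9] → 0x2D007  P=1,RW=1,US=1,PS=0
  ✓ 0x2DD0C  — 3 lookups
#1 VA=0x2832075DD (r,kernel):
  L0 @0x22[10] → 0x2E007  P=1,RW=1,US=1,PS=0
  L1 @0x2E[25] → 0x32007  P=1,RW=1,US=1,PS=0
  L2 @0x32[7] → 0x34007  P=1,RW=1,US=1,PS=0
  ✓ 0x345DD  — 3 lookups

Entries read for #1: 3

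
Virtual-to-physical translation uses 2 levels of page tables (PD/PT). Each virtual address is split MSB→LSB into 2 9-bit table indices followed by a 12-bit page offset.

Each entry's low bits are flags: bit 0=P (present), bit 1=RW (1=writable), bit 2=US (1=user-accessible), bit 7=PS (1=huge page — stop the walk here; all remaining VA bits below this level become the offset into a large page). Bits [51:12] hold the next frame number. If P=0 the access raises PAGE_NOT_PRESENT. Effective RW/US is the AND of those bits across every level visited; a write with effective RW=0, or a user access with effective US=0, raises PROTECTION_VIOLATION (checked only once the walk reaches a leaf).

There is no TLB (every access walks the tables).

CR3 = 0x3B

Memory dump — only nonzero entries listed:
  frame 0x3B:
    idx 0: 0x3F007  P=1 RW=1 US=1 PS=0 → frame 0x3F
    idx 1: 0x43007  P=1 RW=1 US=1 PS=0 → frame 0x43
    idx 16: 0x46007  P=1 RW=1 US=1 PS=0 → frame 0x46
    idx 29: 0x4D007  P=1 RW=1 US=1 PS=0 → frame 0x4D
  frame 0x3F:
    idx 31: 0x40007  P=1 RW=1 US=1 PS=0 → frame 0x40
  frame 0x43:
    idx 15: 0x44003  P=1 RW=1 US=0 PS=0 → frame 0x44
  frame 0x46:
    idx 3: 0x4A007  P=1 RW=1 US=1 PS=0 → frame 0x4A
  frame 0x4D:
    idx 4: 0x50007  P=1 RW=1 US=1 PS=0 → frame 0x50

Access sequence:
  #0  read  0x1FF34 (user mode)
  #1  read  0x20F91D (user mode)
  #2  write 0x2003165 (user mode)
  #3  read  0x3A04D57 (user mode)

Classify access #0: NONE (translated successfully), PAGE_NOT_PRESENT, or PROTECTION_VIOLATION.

Walk each access:
#0 VA=0x1FF34 (r,user):
  [0] read 0x3B idx=0: raw=0x3F007 flags P=1 W=1 U=1 S=0
  [1] read 0x3F idx=31: raw=0x40007 flags P=1 W=1 U=1 S=0
  ✓ 0x40F34  — 2 lookups
#1 VA=0x20F91D (r,user):
  [0] read 0x3B idx=1: raw=0x43007 flags P=1 W=1 U=1 S=0
  [1] read 0x43 idx=15: raw=0x44003 flags P=1 W=1 U=0 S=0
  ✗ PROTECTION_VIOLATION  [2 reads]
#2 VA=0x2003165 (w,user):
  [0] read 0x3B idx=16: raw=0x46007 flags P=1 W=1 U=1 S=0
  [1] read 0x46 idx=3: raw=0x4A007 flags P=1 W=1 U=1 S=0
  ✓ 0x4A165  — 2 lookups
#3 VA=0x3A04D57 (r,user):
  [0] read 0x3B idx=29: raw=0x4D007 flags P=1 W=1 U=1 S=0
  [1] read 0x4D idx=4: raw=0x50007 flags P=1 W=1 U=1 S=0
  ✓ 0x50D57  — 2 lookups

Access #0 fault: NONE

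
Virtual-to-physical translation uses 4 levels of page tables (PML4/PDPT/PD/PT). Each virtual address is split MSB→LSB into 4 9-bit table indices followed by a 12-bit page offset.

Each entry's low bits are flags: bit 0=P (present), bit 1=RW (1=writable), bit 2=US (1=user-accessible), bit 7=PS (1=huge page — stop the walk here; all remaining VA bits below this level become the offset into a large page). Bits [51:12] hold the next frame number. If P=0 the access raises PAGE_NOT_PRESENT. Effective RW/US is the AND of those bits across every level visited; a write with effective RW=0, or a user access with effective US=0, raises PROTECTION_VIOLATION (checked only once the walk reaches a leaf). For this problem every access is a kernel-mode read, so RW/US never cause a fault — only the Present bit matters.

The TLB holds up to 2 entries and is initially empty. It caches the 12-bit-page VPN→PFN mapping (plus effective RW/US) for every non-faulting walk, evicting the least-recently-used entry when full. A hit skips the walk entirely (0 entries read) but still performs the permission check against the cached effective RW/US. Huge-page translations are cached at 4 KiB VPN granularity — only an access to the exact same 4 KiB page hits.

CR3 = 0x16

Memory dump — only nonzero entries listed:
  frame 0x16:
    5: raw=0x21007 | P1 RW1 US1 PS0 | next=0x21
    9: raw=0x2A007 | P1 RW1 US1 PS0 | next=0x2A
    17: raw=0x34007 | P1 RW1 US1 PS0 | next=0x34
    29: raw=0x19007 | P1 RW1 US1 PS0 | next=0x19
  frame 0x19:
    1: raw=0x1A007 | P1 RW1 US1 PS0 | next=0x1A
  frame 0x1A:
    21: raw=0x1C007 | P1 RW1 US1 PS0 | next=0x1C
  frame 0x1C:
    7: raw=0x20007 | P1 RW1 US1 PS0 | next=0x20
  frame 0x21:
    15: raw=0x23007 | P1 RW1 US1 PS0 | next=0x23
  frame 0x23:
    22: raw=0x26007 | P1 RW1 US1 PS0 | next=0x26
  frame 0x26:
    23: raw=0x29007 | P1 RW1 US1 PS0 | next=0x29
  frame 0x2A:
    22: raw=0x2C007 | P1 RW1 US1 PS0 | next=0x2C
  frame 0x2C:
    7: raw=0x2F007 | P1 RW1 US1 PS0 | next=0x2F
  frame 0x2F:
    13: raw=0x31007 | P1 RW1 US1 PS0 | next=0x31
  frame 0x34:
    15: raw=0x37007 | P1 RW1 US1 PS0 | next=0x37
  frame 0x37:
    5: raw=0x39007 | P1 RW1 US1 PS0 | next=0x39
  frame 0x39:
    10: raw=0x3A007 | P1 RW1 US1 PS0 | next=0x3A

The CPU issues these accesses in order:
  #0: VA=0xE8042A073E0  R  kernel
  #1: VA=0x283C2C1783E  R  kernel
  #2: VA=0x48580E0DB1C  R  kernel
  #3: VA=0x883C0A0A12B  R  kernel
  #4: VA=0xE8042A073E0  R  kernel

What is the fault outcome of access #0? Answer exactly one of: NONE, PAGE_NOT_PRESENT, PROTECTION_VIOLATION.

Walk each access:
#0 VA=0xE8042A073E0 (r,kernel):
  [0] read 0x16 idx=29: raw=0x19007 flags P=1 W=1 U=1 S=0
  [1] read 0x19 idx=1: raw=0x1A007 flags P=1 W=1 U=1 S=0
  [2] read 0x1A idx=21: raw=0x1C007 flags P=1 W=1 U=1 S=0
  [3] read 0x1C idx=7: raw=0x20007 flags P=1 W=1 U=1 S=0
  ⇒ phys 0x203E0  [4 reads]
#1 VA=0x283C2C1783E (r,kernel):
  [0] read 0x16 idx=5: raw=0x21007 flags P=1 W=1 U=1 S=0
  [1] read 0x21 idx=15: raw=0x23007 flags P=1 W=1 U=1 S=0
  [2] read 0x23 idx=22: raw=0x26007 flags P=1 W=1 U=1 S=0
  [3] read 0x26 idx=23: raw=0x29007 flags P=1 W=1 U=1 S=0
  ⇒ phys 0x2983E  [4 reads]
#2 VA=0x48580E0DB1C (r,kernel):
  [0] read 0x16 idx=9: raw=0x2A007 flags P=1 W=1 U=1 S=0
  [1] read 0x2A idx=22: raw=0x2C007 flags P=1 W=1 U=1 S=0
  [2] read 0x2C idx=7: raw=0x2F007 flags P=1 W=1 U=1 S=0
  [3] read 0x2F idx=13: raw=0x31007 flags P=1 W=1 U=1 S=0
  ⇒ phys 0x31B1C  [4 reads]
#3 VA=0x883C0A0A12B (r,kernel):
  [0] read 0x16 idx=17: raw=0x34007 flags P=1 W=1 U=1 S=0
  [1] read 0x34 idx=15: raw=0x37007 flags P=1 W=1 U=1 S=0
  [2] read 0x37 idx=5: raw=0x39007 flags P=1 W=1 U=1 S=0
  [3] read 0x39 idx=10: raw=0x3A007 flags P=1 W=1 U=1 S=0
  ⇒ phys 0x3A12B  [4 reads]
#4 VA=0xE8042A073E0 (r,kernel):
  [0] read 0x16 idx=29: raw=0x19007 flags P=1 W=1 U=1 S=0
  [1] read 0x19 idx=1: raw=0x1A007 flags P=1 W=1 U=1 S=0
  [2] read 0x1A idx=21: raw=0x1C007 flags P=1 W=1 U=1 S=0
  [3] read 0x1C idx=7: raw=0x20007 flags P=1 W=1 U=1 S=0
  ⇒ phys 0x203E0  [4 reads]

Access #0 fault: NONE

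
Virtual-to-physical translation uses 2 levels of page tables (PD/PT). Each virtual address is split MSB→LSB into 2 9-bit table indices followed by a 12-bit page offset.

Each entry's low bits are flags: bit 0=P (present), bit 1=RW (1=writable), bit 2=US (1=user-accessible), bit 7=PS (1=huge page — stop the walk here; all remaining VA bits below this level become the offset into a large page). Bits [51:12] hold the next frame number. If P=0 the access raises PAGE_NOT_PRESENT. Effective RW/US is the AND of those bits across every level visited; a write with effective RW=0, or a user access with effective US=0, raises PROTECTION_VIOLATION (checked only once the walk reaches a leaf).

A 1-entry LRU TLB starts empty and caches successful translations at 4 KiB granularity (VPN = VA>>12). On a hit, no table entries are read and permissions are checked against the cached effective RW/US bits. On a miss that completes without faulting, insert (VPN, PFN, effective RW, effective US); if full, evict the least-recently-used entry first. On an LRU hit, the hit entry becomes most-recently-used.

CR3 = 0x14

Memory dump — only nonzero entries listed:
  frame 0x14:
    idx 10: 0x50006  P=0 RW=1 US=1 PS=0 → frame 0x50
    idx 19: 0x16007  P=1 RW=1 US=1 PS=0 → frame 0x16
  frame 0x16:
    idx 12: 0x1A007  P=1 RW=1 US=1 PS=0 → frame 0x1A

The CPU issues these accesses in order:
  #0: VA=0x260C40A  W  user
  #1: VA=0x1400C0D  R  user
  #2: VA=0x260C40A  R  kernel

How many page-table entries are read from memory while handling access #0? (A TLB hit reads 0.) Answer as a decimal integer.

Per-access translation:
#0 VA=0x260C40A (w,user):
  lvl0: tbl 0x14, slot 19 ⇒ 0x16007 (P1/RW1/US1/PS0)
  lvl1: tbl 0x16, slot 12 ⇒ 0x1A007 (P1/RW1/US1/PS0)
  ⇒ phys 0x1A40A  [2 reads]
#1 VA=0x1400C0D (r,user):
  lvl0: tbl 0x14, slot 10 ⇒ 0x50006 (P0/RW1/US1/PS0)
  ✗ PAGE_NOT_PRESENT  [1 reads]
#2 VA=0x260C40A (r,kernel):
  TLB hit vpn=0x260C → PA=0x1A40A

Entries read for #0: 2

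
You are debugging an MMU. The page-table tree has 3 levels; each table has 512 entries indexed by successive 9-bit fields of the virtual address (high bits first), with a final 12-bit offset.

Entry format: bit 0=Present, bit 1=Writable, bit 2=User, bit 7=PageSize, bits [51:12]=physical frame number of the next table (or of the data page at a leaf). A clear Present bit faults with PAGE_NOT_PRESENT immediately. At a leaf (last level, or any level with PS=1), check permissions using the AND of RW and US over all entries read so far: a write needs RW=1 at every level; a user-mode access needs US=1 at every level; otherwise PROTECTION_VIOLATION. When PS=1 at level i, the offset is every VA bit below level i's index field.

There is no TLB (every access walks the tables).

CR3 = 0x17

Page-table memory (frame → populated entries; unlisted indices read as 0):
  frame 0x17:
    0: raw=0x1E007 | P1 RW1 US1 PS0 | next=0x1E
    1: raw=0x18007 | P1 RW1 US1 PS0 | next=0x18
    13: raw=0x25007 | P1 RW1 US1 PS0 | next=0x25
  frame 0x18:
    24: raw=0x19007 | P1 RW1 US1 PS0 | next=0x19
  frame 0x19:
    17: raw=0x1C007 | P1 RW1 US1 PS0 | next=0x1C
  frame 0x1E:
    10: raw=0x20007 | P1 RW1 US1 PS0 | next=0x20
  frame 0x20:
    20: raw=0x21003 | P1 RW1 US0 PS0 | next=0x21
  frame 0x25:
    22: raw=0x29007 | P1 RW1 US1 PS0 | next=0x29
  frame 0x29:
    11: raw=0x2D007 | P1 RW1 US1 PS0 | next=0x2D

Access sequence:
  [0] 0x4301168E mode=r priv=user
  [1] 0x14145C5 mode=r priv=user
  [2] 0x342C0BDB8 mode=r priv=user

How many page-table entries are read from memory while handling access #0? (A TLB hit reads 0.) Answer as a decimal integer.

Trace:
#0 VA=0x4301168E (r,user):
  lvl0: tbl 0x17, slot 1 ⇒ 0x18007 (P1/RW1/US1/PS0)
  lvl1: tbl 0x18, slot 24 ⇒ 0x19007 (P1/RW1/US1/PS0)
  lvl2: tbl 0x19, slot 17 ⇒ 0x1C007 (P1/RW1/US1/PS0)
  ⇒ phys 0x1C68E  [3 reads]
#1 VA=0x14145C5 (r,user):
  lvl0: tbl 0x17, slot 0 ⇒ 0x1E007 (P1/RW1/US1/PS0)
  lvl1: tbl 0x1E, slot 10 ⇒ 0x20007 (P1/RW1/US1/PS0)
  lvl2: tbl 0x20, slot 20 ⇒ 0x21003 (P1/RW1/US0/PS0)
  → PROTECTION_VIOLATION  (3 entries read)
#2 VA=0x342C0BDB8 (r,user):
  lvl0: tbl 0x17, slot 13 ⇒ 0x25007 (P1/RW1/US1/PS0)
  lvl1: tbl 0x25, slot 22 ⇒ 0x29007 (P1/RW1/US1/PS0)
  lvl2: tbl 0x29, slot 11 ⇒ 0x2D007 (P1/RW1/US1/PS0)
  ⇒ phys 0x2DDB8  [3 reads]

Entries read for #0: 3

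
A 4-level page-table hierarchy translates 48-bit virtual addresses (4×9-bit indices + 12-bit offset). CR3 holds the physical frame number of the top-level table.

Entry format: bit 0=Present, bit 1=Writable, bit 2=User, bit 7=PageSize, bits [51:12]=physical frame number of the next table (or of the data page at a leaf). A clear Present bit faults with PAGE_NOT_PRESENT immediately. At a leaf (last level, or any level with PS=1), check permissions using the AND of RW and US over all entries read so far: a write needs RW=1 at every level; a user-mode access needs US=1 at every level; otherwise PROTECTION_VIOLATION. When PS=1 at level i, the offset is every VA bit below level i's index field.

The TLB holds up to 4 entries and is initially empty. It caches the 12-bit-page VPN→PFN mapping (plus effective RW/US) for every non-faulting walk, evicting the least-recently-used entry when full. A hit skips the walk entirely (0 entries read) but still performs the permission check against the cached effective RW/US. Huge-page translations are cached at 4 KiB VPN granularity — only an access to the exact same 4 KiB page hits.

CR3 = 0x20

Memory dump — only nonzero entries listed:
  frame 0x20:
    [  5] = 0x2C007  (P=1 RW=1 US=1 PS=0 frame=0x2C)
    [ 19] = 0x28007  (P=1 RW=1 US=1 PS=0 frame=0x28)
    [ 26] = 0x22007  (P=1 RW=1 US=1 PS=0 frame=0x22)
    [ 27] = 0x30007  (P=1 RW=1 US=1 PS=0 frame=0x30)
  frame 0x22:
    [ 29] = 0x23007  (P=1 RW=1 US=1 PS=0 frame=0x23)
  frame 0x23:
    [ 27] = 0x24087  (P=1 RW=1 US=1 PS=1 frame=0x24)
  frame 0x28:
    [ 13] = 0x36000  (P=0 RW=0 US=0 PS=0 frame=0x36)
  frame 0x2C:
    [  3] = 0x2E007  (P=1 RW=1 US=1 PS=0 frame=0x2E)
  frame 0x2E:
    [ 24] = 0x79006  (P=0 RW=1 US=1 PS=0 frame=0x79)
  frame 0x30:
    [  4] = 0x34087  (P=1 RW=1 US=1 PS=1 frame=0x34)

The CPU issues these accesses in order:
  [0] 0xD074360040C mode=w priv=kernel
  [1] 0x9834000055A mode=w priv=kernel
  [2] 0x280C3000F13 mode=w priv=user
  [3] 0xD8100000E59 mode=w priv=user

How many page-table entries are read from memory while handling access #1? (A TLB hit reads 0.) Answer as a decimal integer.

Per-access translation:
#0 VA=0xD074360040C (w,kernel):
  lvl0: tbl 0x20, slot 26 ⇒ 0x22007 (P1/RW1/US1/PS0)
  lvl1: tbl 0x22, slot 29 ⇒ 0x23007 (P1/RW1/US1/PS0)
  lvl2: tbl 0x23, slot 27 ⇒ 0x24087 (P1/RW1/US1/PS1)
  → PA=0x2440C (huge @L2)  (3 entries read)
#1 VA=0x9834000055A (w,kernel):
  lvl0: tbl 0x20, slot 19 ⇒ 0x28007 (P1/RW1/US1/PS0)
  lvl1: tbl 0x28, slot 13 ⇒ 0x36000 (P0/RW0/US0/PS0)
  ✗ PAGE_NOT_PRESENT  [2 reads]
#2 VA=0x280C3000F13 (w,user):
  lvl0: tbl 0x20, slot 5 ⇒ 0x2C007 (P1/RW1/US1/PS0)
  lvl1: tbl 0x2C, slot 3 ⇒ 0x2E007 (P1/RW1/US1/PS0)
  lvl2: tbl 0x2E, slot 24 ⇒ 0x79006 (P0/RW1/US1/PS0)
  ✗ PAGE_NOT_PRESENT  [3 reads]
#3 VA=0xD8100000E59 (w,user):
  lvl0: tbl 0x20, slot 27 ⇒ 0x30007 (P1/RW1/US1/PS0)
  lvl1: tbl 0x30, slot 4 ⇒ 0x34087 (P1/RW1/US1/PS1)
  → PA=0x34E59 (huge @L1)  (2 entries read)

Entries read for #1: 2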